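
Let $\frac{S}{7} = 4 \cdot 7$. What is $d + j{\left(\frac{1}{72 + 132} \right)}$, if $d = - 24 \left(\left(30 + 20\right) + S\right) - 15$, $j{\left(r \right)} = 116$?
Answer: $-5803$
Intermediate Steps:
$S = 196$ ($S = 7 \cdot 4 \cdot 7 = 7 \cdot 28 = 196$)
$d = -5919$ ($d = - 24 \left(\left(30 + 20\right) + 196\right) - 15 = - 24 \left(50 + 196\right) - 15 = \left(-24\right) 246 - 15 = -5904 - 15 = -5919$)
$d + j{\left(\frac{1}{72 + 132} \right)} = -5919 + 116 = -5803$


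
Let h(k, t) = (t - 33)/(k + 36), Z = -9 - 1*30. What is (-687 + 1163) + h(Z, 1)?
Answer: 1460/3 ≈ 486.67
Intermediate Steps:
Z = -39 (Z = -9 - 30 = -39)
h(k, t) = (-33 + t)/(36 + k)
(-687 + 1163) + h(Z, 1) = (-687 + 1163) + (-33 + 1)/(36 - 39) = 476 - 32/(-3) = 476 - 1/3*(-32) = 476 + 32/3 = 1460/3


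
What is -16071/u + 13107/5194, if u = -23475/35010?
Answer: 194845966971/8128610 ≈ 23970.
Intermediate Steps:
u = -1565/2334 (u = -23475*1/35010 = -1565/2334 ≈ -0.67052)
-16071/u + 13107/5194 = -16071/(-1565/2334) + 13107/5194 = -16071*(-2334/1565) + 13107*(1/5194) = 37509714/1565 + 13107/5194 = 194845966971/8128610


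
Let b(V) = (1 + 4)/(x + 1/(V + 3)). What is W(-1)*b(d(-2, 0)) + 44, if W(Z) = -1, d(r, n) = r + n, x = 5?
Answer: 259/6 ≈ 43.167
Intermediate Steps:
d(r, n) = n + r
b(V) = 5/(5 + 1/(3 + V)) (b(V) = (1 + 4)/(5 + 1/(V + 3)) = 5/(5 + 1/(3 + V)))
W(-1)*b(d(-2, 0)) + 44 = -5*(3 + (0 - 2))/(16 + 5*(0 - 2)) + 44 = -5*(3 - 2)/(16 + 5*(-2)) + 44 = -5/(16 - 10) + 44 = -5/6 + 44 = 259/6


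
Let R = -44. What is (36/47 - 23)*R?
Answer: 45980/47 ≈ 978.30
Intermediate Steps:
(36/47 - 23)*R = (36/47 - 23)*(-44) = -1045/47*(-44) = 45980/47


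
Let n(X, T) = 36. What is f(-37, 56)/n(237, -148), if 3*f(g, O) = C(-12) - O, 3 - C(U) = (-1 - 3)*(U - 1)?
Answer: -35/36 ≈ -0.97222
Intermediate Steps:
C(U) = -1 + 4*U (C(U) = 3 - (-1 - 3)*(U - 1) = 3 - (-4)*(-1 + U) = 3 - (4 - 4*U) = 3 + (-4 + 4*U) = -1 + 4*U)
f(g, O) = -49/3 - O/3 (f(g, O) = ((-1 + 4*(-12)) - O)/3 = ((-1 - 48) - O)/3 = (-49 - O)/3 = -49/3 - O/3)
f(-37, 56)/n(237, -148) = (-49/3 - 1/3*56)/36 = (-49/3 - 56/3)*(1/36) = -35*1/36 = -35/36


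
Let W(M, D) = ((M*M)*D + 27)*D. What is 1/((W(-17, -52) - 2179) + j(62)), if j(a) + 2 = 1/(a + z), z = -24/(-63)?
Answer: 1310/1019011031 ≈ 1.2856e-6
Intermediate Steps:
z = 8/21 (z = -24*(-1/63) = 8/21 ≈ 0.38095)
j(a) = -2 + 1/(8/21 + a) (j(a) = -2 + 1/(a + 8/21) = -2 + 1/(8/21 + a))
W(M, D) = D*(27 + D*M**2) (W(M, D) = (M**2*D + 27)*D = (D*M**2 + 27)*D = (27 + D*M**2)*D = D*(27 + D*M**2))
1/((W(-17, -52) - 2179) + j(62)) = 1/((-52*(27 - 52*(-17)**2) - 2179) + (5 - 42*62)/(8 + 21*62)) = 1/((-52*(27 - 52*289) - 2179) + (5 - 2604)/(8 + 1302)) = 1/((-52*(27 - 15028) - 2179) - 2599/1310) = 1/((-52*(-15001) - 2179) + (1/1310)*(-2599)) = 1/((780052 - 2179) - 2599/1310) = 1/(777873 - 2599/1310) = 1/(1019011031/1310) = 1310/1019011031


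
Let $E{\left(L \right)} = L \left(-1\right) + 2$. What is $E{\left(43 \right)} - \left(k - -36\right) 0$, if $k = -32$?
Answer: $-41$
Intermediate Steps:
$E{\left(L \right)} = 2 - L$ ($E{\left(L \right)} = - L + 2 = 2 - L$)
$E{\left(43 \right)} - \left(k - -36\right) 0 = \left(2 - 43\right) - \left(-32 - -36\right) 0 = \left(2 - 43\right) - \left(-32 + 36\right) 0 = -41 - 4 \cdot 0 = -41 - 0 = -41 + 0 = -41$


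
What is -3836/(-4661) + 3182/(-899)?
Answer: -11382738/4190239 ≈ -2.7165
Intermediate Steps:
-3836/(-4661) + 3182/(-899) = -3836*(-1/4661) + 3182*(-1/899) = 3836/4661 - 3182/899 = -11382738/4190239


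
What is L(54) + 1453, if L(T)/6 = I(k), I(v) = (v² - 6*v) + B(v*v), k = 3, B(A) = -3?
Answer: 1381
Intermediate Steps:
I(v) = -3 + v² - 6*v (I(v) = (v² - 6*v) - 3 = -3 + v² - 6*v)
L(T) = -72 (L(T) = 6*(-3 + 3² - 6*3) = 6*(-3 + 9 - 18) = 6*(-12) = -72)
L(54) + 1453 = -72 + 1453 = 1381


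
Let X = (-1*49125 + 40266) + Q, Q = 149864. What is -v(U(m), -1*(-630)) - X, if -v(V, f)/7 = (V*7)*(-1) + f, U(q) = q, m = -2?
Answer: -136497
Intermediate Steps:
v(V, f) = -7*f + 49*V (v(V, f) = -7*((V*7)*(-1) + f) = -7*((7*V)*(-1) + f) = -7*(-7*V + f) = -7*(f - 7*V) = -7*f + 49*V)
X = 141005 (X = (-1*49125 + 40266) + 149864 = (-49125 + 40266) + 149864 = -8859 + 149864 = 141005)
-v(U(m), -1*(-630)) - X = -(-(-7)*(-630) + 49*(-2)) - 1*141005 = -(-7*630 - 98) - 141005 = -(-4410 - 98) - 141005 = -1*(-4508) - 141005 = 4508 - 141005 = -136497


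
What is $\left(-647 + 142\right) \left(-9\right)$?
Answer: $4545$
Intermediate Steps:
$\left(-647 + 142\right) \left(-9\right) = \left(-505\right) \left(-9\right) = 4545$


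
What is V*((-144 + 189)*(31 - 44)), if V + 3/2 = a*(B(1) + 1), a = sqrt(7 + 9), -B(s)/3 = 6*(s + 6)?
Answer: 586755/2 ≈ 2.9338e+5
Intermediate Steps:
B(s) = -108 - 18*s (B(s) = -18*(s + 6) = -18*(6 + s) = -3*(36 + 6*s) = -108 - 18*s)
a = 4 (a = sqrt(16) = 4)
V = -1003/2 (V = -3/2 + 4*((-108 - 18*1) + 1) = -3/2 + 4*((-108 - 18) + 1) = -3/2 + 4*(-126 + 1) = -3/2 + 4*(-125) = -3/2 - 500 = -1003/2 ≈ -501.50)
V*((-144 + 189)*(31 - 44)) = -1003*(-144 + 189)*(31 - 44)/2 = -45135*(-13)/2 = -1003/2*(-585) = 586755/2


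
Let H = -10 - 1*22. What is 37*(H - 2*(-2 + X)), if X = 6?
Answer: -1480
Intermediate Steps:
H = -32 (H = -10 - 22 = -32)
37*(H - 2*(-2 + X)) = 37*(-32 - 2*(-2 + 6)) = 37*(-32 - 2*4) = 37*(-32 - 8) = 37*(-40) = -1480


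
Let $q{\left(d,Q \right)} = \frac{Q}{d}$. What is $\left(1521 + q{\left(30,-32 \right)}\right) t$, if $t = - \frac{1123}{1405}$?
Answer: $- \frac{25603277}{21075} \approx -1214.9$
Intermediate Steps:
$t = - \frac{1123}{1405}$ ($t = \left(-1123\right) \frac{1}{1405} = - \frac{1123}{1405} \approx -0.79929$)
$\left(1521 + q{\left(30,-32 \right)}\right) t = \left(1521 - \frac{32}{30}\right) \left(- \frac{1123}{1405}\right) = \left(1521 - \frac{16}{15}\right) \left(- \frac{1123}{1405}\right) = \frac{22799}{15} \left(- \frac{1123}{1405}\right) = - \frac{25603277}{21075}$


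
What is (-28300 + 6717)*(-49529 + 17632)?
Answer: 688432951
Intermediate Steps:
(-28300 + 6717)*(-49529 + 17632) = -21583*(-31897) = 688432951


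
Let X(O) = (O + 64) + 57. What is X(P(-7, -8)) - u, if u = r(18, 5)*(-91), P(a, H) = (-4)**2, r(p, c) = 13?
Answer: 1320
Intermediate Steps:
P(a, H) = 16
X(O) = 121 + O (X(O) = (64 + O) + 57 = 121 + O)
u = -1183 (u = 13*(-91) = -1183)
X(P(-7, -8)) - u = (121 + 16) - 1*(-1183) = 137 + 1183 = 1320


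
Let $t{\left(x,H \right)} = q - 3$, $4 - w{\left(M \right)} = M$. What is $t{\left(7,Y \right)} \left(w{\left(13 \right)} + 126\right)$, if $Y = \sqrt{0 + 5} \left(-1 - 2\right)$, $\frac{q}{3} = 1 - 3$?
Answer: $-1053$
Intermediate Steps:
$q = -6$ ($q = 3 \left(1 - 3\right) = 3 \left(-2\right) = -6$)
$w{\left(M \right)} = 4 - M$
$Y = - 3 \sqrt{5}$ ($Y = \sqrt{5} \left(-3\right) = - 3 \sqrt{5} \approx -6.7082$)
$t{\left(x,H \right)} = -9$ ($t{\left(x,H \right)} = -6 - 3 = -9$)
$t{\left(7,Y \right)} \left(w{\left(13 \right)} + 126\right) = - 9 \left(\left(4 - 13\right) + 126\right) = - 9 \left(-9 + 126\right) = \left(-9\right) 117 = -1053$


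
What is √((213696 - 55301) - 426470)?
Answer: 5*I*√10723 ≈ 517.76*I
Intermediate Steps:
√((213696 - 55301) - 426470) = √(158395 - 426470) = √(-268075) = 5*I*√10723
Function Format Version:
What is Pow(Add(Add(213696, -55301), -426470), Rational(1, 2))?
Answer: Mul(5, I, Pow(10723, Rational(1, 2))) ≈ Mul(517.76, I)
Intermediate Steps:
Pow(Add(Add(213696, -55301), -426470), Rational(1, 2)) = Pow(Add(158395, -426470), Rational(1, 2)) = Pow(-268075, Rational(1, 2)) = Mul(5, I, Pow(10723, Rational(1, 2)))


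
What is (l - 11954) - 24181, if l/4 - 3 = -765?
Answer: -39183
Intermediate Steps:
l = -3048 (l = 12 + 4*(-765) = 12 - 3060 = -3048)
(l - 11954) - 24181 = (-3048 - 11954) - 24181 = -15002 - 24181 = -39183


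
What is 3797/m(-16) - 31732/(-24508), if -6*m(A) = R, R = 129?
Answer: -46187319/263461 ≈ -175.31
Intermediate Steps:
m(A) = -43/2 (m(A) = -⅙*129 = -43/2)
3797/m(-16) - 31732/(-24508) = 3797/(-43/2) - 31732/(-24508) = 3797*(-2/43) - 31732*(-1/24508) = -7594/43 + 7933/6127 = -46187319/263461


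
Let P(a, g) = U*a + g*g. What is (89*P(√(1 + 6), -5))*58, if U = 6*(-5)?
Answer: 129050 - 154860*√7 ≈ -2.8067e+5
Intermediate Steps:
U = -30
P(a, g) = g² - 30*a (P(a, g) = -30*a + g*g = -30*a + g² = g² - 30*a)
(89*P(√(1 + 6), -5))*58 = (89*((-5)² - 30*√(1 + 6)))*58 = (89*(25 - 30*√7))*58 = (2225 - 2670*√7)*58 = 129050 - 154860*√7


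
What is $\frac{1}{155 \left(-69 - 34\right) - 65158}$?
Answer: $- \frac{1}{81123} \approx -1.2327 \cdot 10^{-5}$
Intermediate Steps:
$\frac{1}{155 \left(-69 - 34\right) - 65158} = \frac{1}{155 \left(-103\right) - 65158} = \frac{1}{-15965 - 65158} = \frac{1}{-81123} = - \frac{1}{81123}$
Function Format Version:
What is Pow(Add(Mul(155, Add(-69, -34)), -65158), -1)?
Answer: Rational(-1, 81123) ≈ -1.2327e-5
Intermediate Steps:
Pow(Add(Mul(155, Add(-69, -34)), -65158), -1) = Pow(Add(Mul(155, -103), -65158), -1) = Pow(Add(-15965, -65158), -1) = Pow(-81123, -1) = Rational(-1, 81123)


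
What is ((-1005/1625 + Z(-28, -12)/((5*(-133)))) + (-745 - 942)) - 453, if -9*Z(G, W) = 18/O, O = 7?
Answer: -647697501/302575 ≈ -2140.6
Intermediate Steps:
Z(G, W) = -2/7
((-1005/1625 + Z(-28, -12)/((5*(-133)))) + (-745 - 942)) - 453 = ((-1005/1625 - 2/(7*(5*(-133)))) + (-745 - 942)) - 453 = ((-1005*1/1625 - 2/7/(-665)) - 1687) - 453 = ((-201/325 - 2/7*(-1/665)) - 1687) - 453 = ((-201/325 + 2/4655) - 1687) - 453 = (-187001/302575 - 1687) - 453 = -510631026/302575 - 453 = -647697501/302575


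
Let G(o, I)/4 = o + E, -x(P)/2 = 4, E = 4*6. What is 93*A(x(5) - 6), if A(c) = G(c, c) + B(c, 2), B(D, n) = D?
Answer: 2418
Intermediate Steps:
E = 24
x(P) = -8 (x(P) = -2*4 = -8)
G(o, I) = 96 + 4*o (G(o, I) = 4*(o + 24) = 4*(24 + o) = 96 + 4*o)
A(c) = 96 + 5*c (A(c) = (96 + 4*c) + c = 96 + 5*c)
93*A(x(5) - 6) = 93*(96 + 5*(-8 - 6)) = 93*(96 + 5*(-14)) = 93*(96 - 70) = 93*26 = 2418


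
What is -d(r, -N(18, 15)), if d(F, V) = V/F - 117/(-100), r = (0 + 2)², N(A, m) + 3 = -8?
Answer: -98/25 ≈ -3.9200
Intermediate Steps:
N(A, m) = -11 (N(A, m) = -3 - 8 = -11)
r = 4 (r = 2² = 4)
d(F, V) = 117/100 + V/F (d(F, V) = V/F - 117*(-1/100) = V/F + 117/100 = 117/100 + V/F)
-d(r, -N(18, 15)) = -(117/100 - 1*(-11)/4) = -(117/100 + 11*(¼)) = -(117/100 + 11/4) = -1*98/25 = -98/25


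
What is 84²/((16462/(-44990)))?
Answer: -158724720/8231 ≈ -19284.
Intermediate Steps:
84²/((16462/(-44990))) = 7056/((16462*(-1/44990))) = 7056/(-8231/22495) = 7056*(-22495/8231) = -158724720/8231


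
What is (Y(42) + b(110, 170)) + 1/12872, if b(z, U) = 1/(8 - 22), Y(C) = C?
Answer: 3777939/90104 ≈ 41.929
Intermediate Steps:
b(z, U) = -1/14 (b(z, U) = 1/(-14) = -1/14)
(Y(42) + b(110, 170)) + 1/12872 = (42 - 1/14) + 1/12872 = 587/14 + 1/12872 = 3777939/90104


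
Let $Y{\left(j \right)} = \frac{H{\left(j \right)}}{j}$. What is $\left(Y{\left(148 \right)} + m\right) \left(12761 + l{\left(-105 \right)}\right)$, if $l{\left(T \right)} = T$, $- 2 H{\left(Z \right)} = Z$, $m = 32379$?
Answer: $409782296$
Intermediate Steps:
$H{\left(Z \right)} = - \frac{Z}{2}$
$Y{\left(j \right)} = - \frac{1}{2}$ ($Y{\left(j \right)} = \frac{\left(- \frac{1}{2}\right) j}{j} = - \frac{1}{2}$)
$\left(Y{\left(148 \right)} + m\right) \left(12761 + l{\left(-105 \right)}\right) = \left(- \frac{1}{2} + 32379\right) \left(12761 - 105\right) = \frac{64757}{2} \cdot 12656 = 409782296$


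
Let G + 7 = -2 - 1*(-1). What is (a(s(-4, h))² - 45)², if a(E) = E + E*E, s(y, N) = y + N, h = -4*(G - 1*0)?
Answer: 434675171401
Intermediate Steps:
G = -8 (G = -7 + (-2 - 1*(-1)) = -7 + (-2 + 1) = -7 - 1 = -8)
h = 32 (h = -4*(-8 - 1*0) = -4*(-8 + 0) = -4*(-8) = 32)
s(y, N) = N + y
a(E) = E + E²
(a(s(-4, h))² - 45)² = (((32 - 4)*(1 + (32 - 4)))² - 45)² = ((28*(1 + 28))² - 45)² = ((28*29)² - 45)² = (812² - 45)² = (659344 - 45)² = 659299² = 434675171401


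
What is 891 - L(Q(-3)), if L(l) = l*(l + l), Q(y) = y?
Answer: 873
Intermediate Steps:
L(l) = 2*l² (L(l) = l*(2*l) = 2*l²)
891 - L(Q(-3)) = 891 - 2*(-3)² = 891 - 2*9 = 891 - 1*18 = 891 - 18 = 873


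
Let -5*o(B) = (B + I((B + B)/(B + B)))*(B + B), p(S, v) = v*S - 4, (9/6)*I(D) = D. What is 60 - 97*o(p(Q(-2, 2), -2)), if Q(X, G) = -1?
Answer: 2452/15 ≈ 163.47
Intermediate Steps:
I(D) = 2*D/3
p(S, v) = -4 + S*v (p(S, v) = S*v - 4 = -4 + S*v)
o(B) = -2*B*(⅔ + B)/5 (o(B) = -(B + 2*((B + B)/(B + B))/3)*(B + B)/5 = -(B + 2*((2*B)/((2*B)))/3)*2*B/5 = -(B + 2*((2*B)*(1/(2*B)))/3)*2*B/5 = -(B + (⅔)*1)*2*B/5 = -(B + ⅔)*2*B/5 = -(⅔ + B)*2*B/5 = -2*B*(⅔ + B)/5)
60 - 97*o(p(Q(-2, 2), -2)) = 60 - (-194)*(-4 - 1*(-2))*(2 + 3*(-4 - 1*(-2)))/15 = 60 - (-194)*(-4 + 2)*(2 + 3*(-4 + 2))/15 = 60 - (-194)*(-2)*(2 + 3*(-2))/15 = 60 - (-194)*(-2)*(2 - 6)/15 = 60 - (-194)*(-2)*(-4)/15 = 60 - 97*(-16/15) = 60 + 1552/15 = 2452/15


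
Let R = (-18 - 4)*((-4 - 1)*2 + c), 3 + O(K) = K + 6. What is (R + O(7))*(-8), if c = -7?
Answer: -3072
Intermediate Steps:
O(K) = 3 + K (O(K) = -3 + (K + 6) = -3 + (6 + K) = 3 + K)
R = 374 (R = (-18 - 4)*((-4 - 1)*2 - 7) = -22*(-5*2 - 7) = -22*(-10 - 7) = -22*(-17) = 374)
(R + O(7))*(-8) = (374 + (3 + 7))*(-8) = (374 + 10)*(-8) = 384*(-8) = -3072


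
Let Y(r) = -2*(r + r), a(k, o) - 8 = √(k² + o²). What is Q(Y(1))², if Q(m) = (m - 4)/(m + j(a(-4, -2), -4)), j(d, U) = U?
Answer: 1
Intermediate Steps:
a(k, o) = 8 + √(k² + o²)
Y(r) = -4*r
Q(m) = 1 (Q(m) = (m - 4)/(m - 4) = (-4 + m)/(-4 + m) = 1)
Q(Y(1))² = 1² = 1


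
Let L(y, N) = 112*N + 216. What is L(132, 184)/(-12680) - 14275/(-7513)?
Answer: 3069536/11908105 ≈ 0.25777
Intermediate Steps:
L(y, N) = 216 + 112*N
L(132, 184)/(-12680) - 14275/(-7513) = (216 + 112*184)/(-12680) - 14275/(-7513) = (216 + 20608)*(-1/12680) - 14275*(-1/7513) = 20824*(-1/12680) + 14275/7513 = -2603/1585 + 14275/7513 = 3069536/11908105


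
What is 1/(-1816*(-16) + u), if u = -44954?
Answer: -1/15898 ≈ -6.2901e-5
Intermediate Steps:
1/(-1816*(-16) + u) = 1/(-1816*(-16) - 44954) = 1/(29056 - 44954) = 1/(-15898) = -1/15898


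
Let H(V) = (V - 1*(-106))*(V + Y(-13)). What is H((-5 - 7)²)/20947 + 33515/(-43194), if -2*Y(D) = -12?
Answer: 917736295/904784718 ≈ 1.0143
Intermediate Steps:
Y(D) = 6 (Y(D) = -½*(-12) = 6)
H(V) = (6 + V)*(106 + V) (H(V) = (V - 1*(-106))*(V + 6) = (V + 106)*(6 + V) = (106 + V)*(6 + V) = (6 + V)*(106 + V))
H((-5 - 7)²)/20947 + 33515/(-43194) = (636 + ((-5 - 7)²)² + 112*(-5 - 7)²)/20947 + 33515/(-43194) = (636 + ((-12)²)² + 112*(-12)²)*(1/20947) + 33515*(-1/43194) = (636 + 144² + 112*144)*(1/20947) - 33515/43194 = (636 + 20736 + 16128)*(1/20947) - 33515/43194 = 37500*(1/20947) - 33515/43194 = 37500/20947 - 33515/43194 = 917736295/904784718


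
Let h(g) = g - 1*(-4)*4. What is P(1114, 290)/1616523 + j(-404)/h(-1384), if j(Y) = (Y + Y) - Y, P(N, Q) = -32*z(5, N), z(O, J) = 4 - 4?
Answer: 101/342 ≈ 0.29532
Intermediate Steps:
z(O, J) = 0
P(N, Q) = 0 (P(N, Q) = -32*0 = 0)
j(Y) = Y (j(Y) = 2*Y - Y = Y)
h(g) = 16 + g (h(g) = g + 4*4 = g + 16 = 16 + g)
P(1114, 290)/1616523 + j(-404)/h(-1384) = 0/1616523 - 404/(16 - 1384) = 0*(1/1616523) - 404/(-1368) = 0 - 404*(-1/1368) = 0 + 101/342 = 101/342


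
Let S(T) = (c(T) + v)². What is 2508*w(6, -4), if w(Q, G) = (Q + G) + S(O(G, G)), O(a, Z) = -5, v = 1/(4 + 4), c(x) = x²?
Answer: 25411683/16 ≈ 1.5882e+6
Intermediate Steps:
v = ⅛ (v = 1/8 = ⅛ ≈ 0.12500)
S(T) = (⅛ + T²)² (S(T) = (T² + ⅛)² = (⅛ + T²)²)
w(Q, G) = 40401/64 + G + Q (w(Q, G) = (Q + G) + (1 + 8*(-5)²)²/64 = (G + Q) + (1 + 8*25)²/64 = (G + Q) + (1 + 200)²/64 = (G + Q) + (1/64)*201² = (G + Q) + (1/64)*40401 = (G + Q) + 40401/64 = 40401/64 + G + Q)
2508*w(6, -4) = 2508*(40401/64 - 4 + 6) = 2508*(40529/64) = 25411683/16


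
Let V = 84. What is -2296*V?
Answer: -192864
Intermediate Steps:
-2296*V = -2296*84 = -192864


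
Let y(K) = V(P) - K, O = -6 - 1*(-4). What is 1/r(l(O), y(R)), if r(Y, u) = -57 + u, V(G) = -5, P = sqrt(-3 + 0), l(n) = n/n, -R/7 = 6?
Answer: -1/20 ≈ -0.050000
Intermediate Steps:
O = -2 (O = -6 + 4 = -2)
R = -42 (R = -7*6 = -42)
l(n) = 1
P = I*sqrt(3) (P = sqrt(-3) = I*sqrt(3) ≈ 1.732*I)
y(K) = -5 - K
1/r(l(O), y(R)) = 1/(-57 + (-5 - 1*(-42))) = 1/(-57 + (-5 + 42)) = 1/(-57 + 37) = 1/(-20) = -1/20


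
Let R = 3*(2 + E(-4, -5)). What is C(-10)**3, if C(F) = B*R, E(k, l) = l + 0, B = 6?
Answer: -157464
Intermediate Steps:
E(k, l) = l
R = -9 (R = 3*(2 - 5) = 3*(-3) = -9)
C(F) = -54 (C(F) = 6*(-9) = -54)
C(-10)**3 = (-54)**3 = -157464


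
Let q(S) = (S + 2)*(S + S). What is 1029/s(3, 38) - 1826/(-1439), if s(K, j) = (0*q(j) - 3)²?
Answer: 499055/4317 ≈ 115.60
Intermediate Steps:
q(S) = 2*S*(2 + S) (q(S) = (2 + S)*(2*S) = 2*S*(2 + S))
s(K, j) = 9 (s(K, j) = (0*(2*j*(2 + j)) - 3)² = (0 - 3)² = (-3)² = 9)
1029/s(3, 38) - 1826/(-1439) = 1029/9 - 1826/(-1439) = 1029*(⅑) - 1826*(-1/1439) = 343/3 + 1826/1439 = 499055/4317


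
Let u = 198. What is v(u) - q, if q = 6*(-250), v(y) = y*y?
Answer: 40704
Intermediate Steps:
v(y) = y²
q = -1500
v(u) - q = 198² - 1*(-1500) = 39204 + 1500 = 40704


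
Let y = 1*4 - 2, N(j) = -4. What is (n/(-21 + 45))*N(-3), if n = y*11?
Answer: -11/3 ≈ -3.6667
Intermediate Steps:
y = 2 (y = 4 - 2 = 2)
n = 22 (n = 2*11 = 22)
(n/(-21 + 45))*N(-3) = (22/(-21 + 45))*(-4) = (22/24)*(-4) = (22*(1/24))*(-4) = (11/12)*(-4) = -11/3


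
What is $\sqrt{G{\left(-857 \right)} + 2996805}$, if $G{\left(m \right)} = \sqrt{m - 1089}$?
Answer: $\sqrt{2996805 + i \sqrt{1946}} \approx 1731.1 + 0.01 i$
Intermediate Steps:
$G{\left(m \right)} = \sqrt{-1089 + m}$
$\sqrt{G{\left(-857 \right)} + 2996805} = \sqrt{\sqrt{-1089 - 857} + 2996805} = \sqrt{\sqrt{-1946} + 2996805} = \sqrt{i \sqrt{1946} + 2996805} = \sqrt{2996805 + i \sqrt{1946}}$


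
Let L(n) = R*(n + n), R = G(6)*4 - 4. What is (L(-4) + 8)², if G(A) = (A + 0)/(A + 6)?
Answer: 576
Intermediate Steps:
G(A) = A/(6 + A)
R = -2 (R = (6/(6 + 6))*4 - 4 = (6/12)*4 - 4 = (6*(1/12))*4 - 4 = (½)*4 - 4 = 2 - 4 = -2)
L(n) = -4*n (L(n) = -2*(n + n) = -4*n)
(L(-4) + 8)² = (-4*(-4) + 8)² = (16 + 8)² = 24² = 576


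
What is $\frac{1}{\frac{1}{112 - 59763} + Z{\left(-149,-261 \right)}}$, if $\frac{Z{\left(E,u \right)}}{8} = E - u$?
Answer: $\frac{59651}{53447295} \approx 0.0011161$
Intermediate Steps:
$Z{\left(E,u \right)} = - 8 u + 8 E$ ($Z{\left(E,u \right)} = 8 \left(E - u\right) = - 8 u + 8 E$)
$\frac{1}{\frac{1}{112 - 59763} + Z{\left(-149,-261 \right)}} = \frac{1}{\frac{1}{112 - 59763} + \left(\left(-8\right) \left(-261\right) + 8 \left(-149\right)\right)} = \frac{1}{\frac{1}{-59651} + \left(2088 - 1192\right)} = \frac{1}{- \frac{1}{59651} + 896} = \frac{1}{\frac{53447295}{59651}} = \frac{59651}{53447295}$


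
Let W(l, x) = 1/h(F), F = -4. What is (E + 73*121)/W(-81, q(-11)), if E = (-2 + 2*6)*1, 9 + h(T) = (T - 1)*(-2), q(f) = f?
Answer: 8843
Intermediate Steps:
h(T) = -7 - 2*T (h(T) = -9 + (T - 1)*(-2) = -9 + (-1 + T)*(-2) = -9 + (2 - 2*T) = -7 - 2*T)
W(l, x) = 1 (W(l, x) = 1/(-7 - 2*(-4)) = 1/(-7 + 8) = 1/1 = 1)
E = 10 (E = (-2 + 12)*1 = 10*1 = 10)
(E + 73*121)/W(-81, q(-11)) = (10 + 73*121)/1 = (10 + 8833)*1 = 8843*1 = 8843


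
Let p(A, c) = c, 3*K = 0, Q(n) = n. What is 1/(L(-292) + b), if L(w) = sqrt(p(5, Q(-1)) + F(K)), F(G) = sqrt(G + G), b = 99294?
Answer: 99294/9859298437 - I/9859298437 ≈ 1.0071e-5 - 1.0143e-10*I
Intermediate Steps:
K = 0 (K = (1/3)*0 = 0)
F(G) = sqrt(2)*sqrt(G) (F(G) = sqrt(2*G) = sqrt(2)*sqrt(G))
L(w) = I (L(w) = sqrt(-1 + sqrt(2)*sqrt(0)) = sqrt(-1 + sqrt(2)*0) = sqrt(-1 + 0) = sqrt(-1) = I)
1/(L(-292) + b) = 1/(I + 99294) = 1/(99294 + I) = (99294 - I)/9859298437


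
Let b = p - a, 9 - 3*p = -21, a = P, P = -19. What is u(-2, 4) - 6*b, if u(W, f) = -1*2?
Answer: -176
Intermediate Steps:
a = -19
p = 10 (p = 3 - 1/3*(-21) = 3 + 7 = 10)
u(W, f) = -2
b = 29 (b = 10 - 1*(-19) = 10 + 19 = 29)
u(-2, 4) - 6*b = -2 - 6*29 = -2 - 174 = -176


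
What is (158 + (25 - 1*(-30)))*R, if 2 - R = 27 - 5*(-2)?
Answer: -7455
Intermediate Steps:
R = -35 (R = 2 - (27 - 5*(-2)) = 2 - (27 - 1*(-10)) = 2 - (27 + 10) = 2 - 1*37 = 2 - 37 = -35)
(158 + (25 - 1*(-30)))*R = (158 + (25 - 1*(-30)))*(-35) = (158 + (25 + 30))*(-35) = (158 + 55)*(-35) = 213*(-35) = -7455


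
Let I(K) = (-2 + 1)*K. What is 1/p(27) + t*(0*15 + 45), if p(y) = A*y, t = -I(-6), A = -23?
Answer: -167671/621 ≈ -270.00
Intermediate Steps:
I(K) = -K
t = -6 (t = -(-1)*(-6) = -1*6 = -6)
p(y) = -23*y
1/p(27) + t*(0*15 + 45) = 1/(-23*27) - 6*(0*15 + 45) = 1/(-621) - 6*(0 + 45) = -1/621 - 6*45 = -1/621 - 270 = -167671/621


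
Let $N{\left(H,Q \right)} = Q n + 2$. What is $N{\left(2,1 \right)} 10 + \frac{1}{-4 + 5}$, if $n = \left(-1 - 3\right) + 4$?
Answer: $21$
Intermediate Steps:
$n = 0$ ($n = -4 + 4 = 0$)
$N{\left(H,Q \right)} = 2$ ($N{\left(H,Q \right)} = Q 0 + 2 = 0 + 2 = 2$)
$N{\left(2,1 \right)} 10 + \frac{1}{-4 + 5} = 2 \cdot 10 + \frac{1}{-4 + 5} = 20 + 1^{-1} = 20 + 1 = 21$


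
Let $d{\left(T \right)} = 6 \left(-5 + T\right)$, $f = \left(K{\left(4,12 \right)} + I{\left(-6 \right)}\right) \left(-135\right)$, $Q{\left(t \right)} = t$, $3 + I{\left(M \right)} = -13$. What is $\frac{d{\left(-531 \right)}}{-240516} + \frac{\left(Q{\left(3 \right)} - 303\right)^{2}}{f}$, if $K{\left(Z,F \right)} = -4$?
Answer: $\frac{668368}{20043} \approx 33.347$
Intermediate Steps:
$I{\left(M \right)} = -16$ ($I{\left(M \right)} = -3 - 13 = -16$)
$f = 2700$ ($f = \left(-4 - 16\right) \left(-135\right) = \left(-20\right) \left(-135\right) = 2700$)
$d{\left(T \right)} = -30 + 6 T$
$\frac{d{\left(-531 \right)}}{-240516} + \frac{\left(Q{\left(3 \right)} - 303\right)^{2}}{f} = \frac{-30 + 6 \left(-531\right)}{-240516} + \frac{\left(3 - 303\right)^{2}}{2700} = \left(-30 - 3186\right) \left(- \frac{1}{240516}\right) + \left(-300\right)^{2} \cdot \frac{1}{2700} = \left(-3216\right) \left(- \frac{1}{240516}\right) + 90000 \cdot \frac{1}{2700} = \frac{268}{20043} + \frac{100}{3} = \frac{668368}{20043}$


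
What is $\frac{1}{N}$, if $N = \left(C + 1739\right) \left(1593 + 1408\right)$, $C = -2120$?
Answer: $- \frac{1}{1143381} \approx -8.746 \cdot 10^{-7}$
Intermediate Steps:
$N = -1143381$ ($N = \left(-2120 + 1739\right) \left(1593 + 1408\right) = \left(-381\right) 3001 = -1143381$)
$\frac{1}{N} = \frac{1}{-1143381} = - \frac{1}{1143381}$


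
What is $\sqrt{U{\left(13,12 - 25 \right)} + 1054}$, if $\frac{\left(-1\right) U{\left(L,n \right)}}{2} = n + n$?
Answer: $\sqrt{1106} \approx 33.257$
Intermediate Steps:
$U{\left(L,n \right)} = - 4 n$ ($U{\left(L,n \right)} = - 2 \left(n + n\right) = - 2 \cdot 2 n = - 4 n$)
$\sqrt{U{\left(13,12 - 25 \right)} + 1054} = \sqrt{- 4 \left(12 - 25\right) + 1054} = \sqrt{\left(-4\right) \left(-13\right) + 1054} = \sqrt{52 + 1054} = \sqrt{1106}$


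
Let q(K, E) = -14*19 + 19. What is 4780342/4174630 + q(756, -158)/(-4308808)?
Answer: 10299303492973/8993839570520 ≈ 1.1452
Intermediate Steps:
q(K, E) = -247 (q(K, E) = -266 + 19 = -247)
4780342/4174630 + q(756, -158)/(-4308808) = 4780342/4174630 - 247/(-4308808) = 4780342*(1/4174630) - 247*(-1/4308808) = 2390171/2087315 + 247/4308808 = 10299303492973/8993839570520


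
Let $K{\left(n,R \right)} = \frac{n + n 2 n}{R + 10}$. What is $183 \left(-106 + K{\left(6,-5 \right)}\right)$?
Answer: $- \frac{82716}{5} \approx -16543.0$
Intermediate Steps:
$K{\left(n,R \right)} = \frac{n + 2 n^{2}}{10 + R}$ ($K{\left(n,R \right)} = \frac{n + 2 n n}{10 + R} = \frac{n + 2 n^{2}}{10 + R}$)
$183 \left(-106 + K{\left(6,-5 \right)}\right) = 183 \left(-106 + \frac{6 \left(1 + 2 \cdot 6\right)}{10 - 5}\right) = 183 \left(-106 + \frac{6 \left(1 + 12\right)}{5}\right) = 183 \left(-106 + 6 \cdot \frac{1}{5} \cdot 13\right) = 183 \left(-106 + \frac{78}{5}\right) = 183 \left(- \frac{452}{5}\right) = - \frac{82716}{5}$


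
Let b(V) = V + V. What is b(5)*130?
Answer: 1300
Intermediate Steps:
b(V) = 2*V
b(5)*130 = (2*5)*130 = 10*130 = 1300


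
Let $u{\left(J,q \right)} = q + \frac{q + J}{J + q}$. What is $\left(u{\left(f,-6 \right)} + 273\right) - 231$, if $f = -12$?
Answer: $37$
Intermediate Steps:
$u{\left(J,q \right)} = 1 + q$ ($u{\left(J,q \right)} = q + \frac{J + q}{J + q} = q + 1 = 1 + q$)
$\left(u{\left(f,-6 \right)} + 273\right) - 231 = \left(\left(1 - 6\right) + 273\right) - 231 = \left(-5 + 273\right) - 231 = 268 - 231 = 37$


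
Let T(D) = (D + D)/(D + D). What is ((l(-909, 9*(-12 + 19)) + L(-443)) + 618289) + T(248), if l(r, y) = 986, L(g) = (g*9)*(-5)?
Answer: 639211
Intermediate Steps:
L(g) = -45*g (L(g) = (9*g)*(-5) = -45*g)
T(D) = 1 (T(D) = (2*D)/((2*D)) = (2*D)*(1/(2*D)) = 1)
((l(-909, 9*(-12 + 19)) + L(-443)) + 618289) + T(248) = ((986 - 45*(-443)) + 618289) + 1 = ((986 + 19935) + 618289) + 1 = (20921 + 618289) + 1 = 639210 + 1 = 639211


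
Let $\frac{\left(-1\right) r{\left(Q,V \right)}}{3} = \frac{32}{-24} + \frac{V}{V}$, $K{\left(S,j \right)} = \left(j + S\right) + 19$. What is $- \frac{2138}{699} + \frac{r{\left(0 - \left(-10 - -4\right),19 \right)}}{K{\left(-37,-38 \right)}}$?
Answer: $- \frac{120427}{39144} \approx -3.0765$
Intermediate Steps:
$K{\left(S,j \right)} = 19 + S + j$ ($K{\left(S,j \right)} = \left(S + j\right) + 19 = 19 + S + j$)
$r{\left(Q,V \right)} = 1$ ($r{\left(Q,V \right)} = - 3 \left(\frac{32}{-24} + \frac{V}{V}\right) = - 3 \left(32 \left(- \frac{1}{24}\right) + 1\right) = - 3 \left(- \frac{4}{3} + 1\right) = \left(-3\right) \left(- \frac{1}{3}\right) = 1$)
$- \frac{2138}{699} + \frac{r{\left(0 - \left(-10 - -4\right),19 \right)}}{K{\left(-37,-38 \right)}} = - \frac{2138}{699} + 1 \frac{1}{19 - 37 - 38} = \left(-2138\right) \frac{1}{699} + 1 \frac{1}{-56} = - \frac{2138}{699} + 1 \left(- \frac{1}{56}\right) = - \frac{2138}{699} - \frac{1}{56} = - \frac{120427}{39144}$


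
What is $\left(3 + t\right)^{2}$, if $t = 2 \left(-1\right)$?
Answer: $1$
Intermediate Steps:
$t = -2$
$\left(3 + t\right)^{2} = \left(3 - 2\right)^{2} = 1^{2} = 1$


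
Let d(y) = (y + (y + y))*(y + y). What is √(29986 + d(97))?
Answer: 2*√21610 ≈ 294.01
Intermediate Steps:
d(y) = 6*y² (d(y) = (y + 2*y)*(2*y) = (3*y)*(2*y) = 6*y²)
√(29986 + d(97)) = √(29986 + 6*97²) = √(29986 + 6*9409) = √(29986 + 56454) = √86440 = 2*√21610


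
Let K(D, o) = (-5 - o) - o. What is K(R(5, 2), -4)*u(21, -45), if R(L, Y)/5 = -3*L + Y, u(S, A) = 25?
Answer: 75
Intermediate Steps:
R(L, Y) = -15*L + 5*Y (R(L, Y) = 5*(-3*L + Y) = 5*(Y - 3*L) = -15*L + 5*Y)
K(D, o) = -5 - 2*o
K(R(5, 2), -4)*u(21, -45) = (-5 - 2*(-4))*25 = (-5 + 8)*25 = 3*25 = 75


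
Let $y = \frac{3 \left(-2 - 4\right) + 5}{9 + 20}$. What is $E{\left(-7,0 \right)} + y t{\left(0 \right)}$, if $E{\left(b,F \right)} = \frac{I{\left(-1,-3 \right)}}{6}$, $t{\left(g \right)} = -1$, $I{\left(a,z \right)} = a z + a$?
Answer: $\frac{68}{87} \approx 0.78161$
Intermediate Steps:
$I{\left(a,z \right)} = a + a z$
$E{\left(b,F \right)} = \frac{1}{3}$ ($E{\left(b,F \right)} = \frac{\left(-1\right) \left(1 - 3\right)}{6} = \left(-1\right) \left(-2\right) \frac{1}{6} = 2 \cdot \frac{1}{6} = \frac{1}{3}$)
$y = - \frac{13}{29}$ ($y = \frac{3 \left(-6\right) + 5}{29} = \left(-18 + 5\right) \frac{1}{29} = \left(-13\right) \frac{1}{29} = - \frac{13}{29} \approx -0.44828$)
$E{\left(-7,0 \right)} + y t{\left(0 \right)} = \frac{1}{3} - - \frac{13}{29} = \frac{1}{3} + \frac{13}{29} = \frac{68}{87}$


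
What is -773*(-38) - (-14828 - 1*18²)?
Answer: 44526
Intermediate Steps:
-773*(-38) - (-14828 - 1*18²) = 29374 - (-14828 - 1*324) = 29374 - (-14828 - 324) = 29374 - 1*(-15152) = 29374 + 15152 = 44526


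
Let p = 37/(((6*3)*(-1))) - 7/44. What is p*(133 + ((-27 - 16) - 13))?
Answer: -6139/36 ≈ -170.53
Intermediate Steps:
p = -877/396 (p = 37/((18*(-1))) - 7*1/44 = 37/(-18) - 7/44 = 37*(-1/18) - 7/44 = -37/18 - 7/44 = -877/396 ≈ -2.2146)
p*(133 + ((-27 - 16) - 13)) = -877*(133 + ((-27 - 16) - 13))/396 = -877*(133 + (-43 - 13))/396 = -877*(133 - 56)/396 = -877/396*77 = -6139/36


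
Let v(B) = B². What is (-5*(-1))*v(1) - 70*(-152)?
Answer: 10645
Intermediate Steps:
(-5*(-1))*v(1) - 70*(-152) = -5*(-1)*1² - 70*(-152) = 5*1 + 10640 = 5 + 10640 = 10645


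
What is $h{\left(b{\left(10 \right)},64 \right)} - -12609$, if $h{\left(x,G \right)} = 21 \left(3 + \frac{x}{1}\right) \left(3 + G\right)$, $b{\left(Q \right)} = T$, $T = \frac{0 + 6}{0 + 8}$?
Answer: $\frac{71541}{4} \approx 17885.0$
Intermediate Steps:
$T = \frac{3}{4}$ ($T = \frac{6}{8} = 6 \cdot \frac{1}{8} = \frac{3}{4} \approx 0.75$)
$b{\left(Q \right)} = \frac{3}{4}$
$h{\left(x,G \right)} = 21 \left(3 + G\right) \left(3 + x\right)$ ($h{\left(x,G \right)} = 21 \left(3 + x 1\right) \left(3 + G\right) = 21 \left(3 + x\right) \left(3 + G\right) = 21 \left(3 + G\right) \left(3 + x\right)$)
$h{\left(b{\left(10 \right)},64 \right)} - -12609 = \left(189 + 63 \cdot 64 + 63 \cdot \frac{3}{4} + 21 \cdot 64 \cdot \frac{3}{4}\right) - -12609 = \left(189 + 4032 + \frac{189}{4} + 1008\right) + 12609 = \frac{21105}{4} + 12609 = \frac{71541}{4}$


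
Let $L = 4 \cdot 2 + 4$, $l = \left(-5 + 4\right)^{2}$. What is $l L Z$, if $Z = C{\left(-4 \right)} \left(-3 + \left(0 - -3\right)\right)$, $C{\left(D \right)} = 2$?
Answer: $0$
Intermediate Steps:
$l = 1$ ($l = \left(-1\right)^{2} = 1$)
$Z = 0$ ($Z = 2 \left(-3 + \left(0 - -3\right)\right) = 2 \left(-3 + \left(0 + 3\right)\right) = 2 \left(-3 + 3\right) = 2 \cdot 0 = 0$)
$L = 12$ ($L = 8 + 4 = 12$)
$l L Z = 1 \cdot 12 \cdot 0 = 12 \cdot 0 = 0$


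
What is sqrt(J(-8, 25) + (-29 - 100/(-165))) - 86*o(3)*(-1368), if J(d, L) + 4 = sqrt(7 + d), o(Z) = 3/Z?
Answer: 117648 + sqrt(-35277 + 1089*I)/33 ≈ 1.1765e+5 + 5.6922*I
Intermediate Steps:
J(d, L) = -4 + sqrt(7 + d)
sqrt(J(-8, 25) + (-29 - 100/(-165))) - 86*o(3)*(-1368) = sqrt((-4 + sqrt(7 - 8)) + (-29 - 100/(-165))) - 258/3*(-1368) = sqrt((-4 + sqrt(-1)) + (-29 - 100*(-1)/165)) - 258/3*(-1368) = sqrt((-4 + I) + (-29 - 1*(-20/33))) - 86*1*(-1368) = sqrt((-4 + I) + (-29 + 20/33)) - 86*(-1368) = sqrt((-4 + I) - 937/33) + 117648 = sqrt(-1069/33 + I) + 117648 = 117648 + sqrt(-1069/33 + I)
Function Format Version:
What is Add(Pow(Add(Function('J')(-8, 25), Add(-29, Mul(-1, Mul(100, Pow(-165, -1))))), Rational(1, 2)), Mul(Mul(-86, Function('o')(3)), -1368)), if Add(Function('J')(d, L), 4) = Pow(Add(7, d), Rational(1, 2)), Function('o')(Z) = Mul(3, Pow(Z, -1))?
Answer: Add(117648, Mul(Rational(1, 33), Pow(Add(-35277, Mul(1089, I)), Rational(1, 2)))) ≈ Add(1.1765e+5, Mul(5.6922, I))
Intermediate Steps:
Function('J')(d, L) = Add(-4, Pow(Add(7, d), Rational(1, 2)))
Add(Pow(Add(Function('J')(-8, 25), Add(-29, Mul(-1, Mul(100, Pow(-165, -1))))), Rational(1, 2)), Mul(Mul(-86, Function('o')(3)), -1368)) = Add(Pow(Add(Add(-4, Pow(Add(7, -8), Rational(1, 2))), Add(-29, Mul(-1, Mul(100, Pow(-165, -1))))), Rational(1, 2)), Mul(Mul(-86, Mul(3, Pow(3, -1))), -1368)) = Add(Pow(Add(Add(-4, Pow(-1, Rational(1, 2))), Add(-29, Mul(-1, Mul(100, Rational(-1, 165))))), Rational(1, 2)), Mul(Mul(-86, Mul(3, Rational(1, 3))), -1368)) = Add(Pow(Add(Add(-4, I), Add(-29, Mul(-1, Rational(-20, 33)))), Rational(1, 2)), Mul(Mul(-86, 1), -1368)) = Add(Pow(Add(Add(-4, I), Add(-29, Rational(20, 33))), Rational(1, 2)), Mul(-86, -1368)) = Add(Pow(Add(Add(-4, I), Rational(-937, 33)), Rational(1, 2)), 117648) = Add(Pow(Add(Rational(-1069, 33), I), Rational(1, 2)), 117648) = Add(117648, Pow(Add(Rational(-1069, 33), I), Rational(1, 2)))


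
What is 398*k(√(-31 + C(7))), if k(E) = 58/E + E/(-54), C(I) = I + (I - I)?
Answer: -52337*I*√6/27 ≈ -4748.1*I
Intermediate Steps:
C(I) = I (C(I) = I + 0 = I)
k(E) = 58/E - E/54 (k(E) = 58/E + E*(-1/54) = 58/E - E/54)
398*k(√(-31 + C(7))) = 398*(58/(√(-31 + 7)) - √(-31 + 7)/54) = 398*(58/(√(-24)) - I*√6/27) = 398*(58/((2*I*√6)) - I*√6/27) = 398*(58*(-I*√6/12) - I*√6/27) = 398*(-29*I*√6/6 - I*√6/27) = 398*(-263*I*√6/54) = -52337*I*√6/27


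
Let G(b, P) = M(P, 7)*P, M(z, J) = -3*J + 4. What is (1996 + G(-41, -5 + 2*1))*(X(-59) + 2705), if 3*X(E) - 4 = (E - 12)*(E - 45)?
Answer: 31734641/3 ≈ 1.0578e+7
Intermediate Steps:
M(z, J) = 4 - 3*J
G(b, P) = -17*P (G(b, P) = (4 - 3*7)*P = (4 - 21)*P = -17*P)
X(E) = 4/3 + (-45 + E)*(-12 + E)/3 (X(E) = 4/3 + ((E - 12)*(E - 45))/3 = 4/3 + ((-12 + E)*(-45 + E))/3 = 4/3 + ((-45 + E)*(-12 + E))/3 = 4/3 + (-45 + E)*(-12 + E)/3)
(1996 + G(-41, -5 + 2*1))*(X(-59) + 2705) = (1996 - 17*(-5 + 2*1))*((544/3 - 19*(-59) + (⅓)*(-59)²) + 2705) = (1996 - 17*(-5 + 2))*((544/3 + 1121 + (⅓)*3481) + 2705) = (1996 - 17*(-3))*((544/3 + 1121 + 3481/3) + 2705) = (1996 + 51)*(7388/3 + 2705) = 2047*(15503/3) = 31734641/3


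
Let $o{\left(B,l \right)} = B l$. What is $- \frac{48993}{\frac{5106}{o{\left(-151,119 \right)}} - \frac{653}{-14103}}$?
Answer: $\frac{12415649625351}{60276161} \approx 2.0598 \cdot 10^{5}$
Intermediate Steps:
$- \frac{48993}{\frac{5106}{o{\left(-151,119 \right)}} - \frac{653}{-14103}} = - \frac{48993}{\frac{5106}{\left(-151\right) 119} - \frac{653}{-14103}} = - \frac{48993}{\frac{5106}{-17969} - - \frac{653}{14103}} = - \frac{48993}{5106 \left(- \frac{1}{17969}\right) + \frac{653}{14103}} = - \frac{48993}{- \frac{5106}{17969} + \frac{653}{14103}} = - \frac{48993}{- \frac{60276161}{253416807}} = \left(-48993\right) \left(- \frac{253416807}{60276161}\right) = \frac{12415649625351}{60276161}$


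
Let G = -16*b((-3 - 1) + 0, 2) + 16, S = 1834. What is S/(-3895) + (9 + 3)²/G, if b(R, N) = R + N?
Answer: 9851/3895 ≈ 2.5291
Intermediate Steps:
b(R, N) = N + R
G = 48 (G = -16*(2 + ((-3 - 1) + 0)) + 16 = -16*(2 + (-4 + 0)) + 16 = -16*(2 - 4) + 16 = -16*(-2) + 16 = 32 + 16 = 48)
S/(-3895) + (9 + 3)²/G = 1834/(-3895) + (9 + 3)²/48 = 1834*(-1/3895) + 12²*(1/48) = -1834/3895 + 144*(1/48) = -1834/3895 + 3 = 9851/3895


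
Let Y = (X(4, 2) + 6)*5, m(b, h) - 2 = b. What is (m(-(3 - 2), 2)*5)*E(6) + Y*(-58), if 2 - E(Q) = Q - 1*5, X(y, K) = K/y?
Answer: -1880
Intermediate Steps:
E(Q) = 7 - Q (E(Q) = 2 - (Q - 1*5) = 2 - (Q - 5) = 2 - (-5 + Q) = 2 + (5 - Q) = 7 - Q)
m(b, h) = 2 + b
Y = 65/2 (Y = (2/4 + 6)*5 = (2*(¼) + 6)*5 = (½ + 6)*5 = (13/2)*5 = 65/2 ≈ 32.500)
(m(-(3 - 2), 2)*5)*E(6) + Y*(-58) = ((2 - (3 - 2))*5)*(7 - 1*6) + (65/2)*(-58) = ((2 - 1*1)*5)*(7 - 6) - 1885 = ((2 - 1)*5)*1 - 1885 = (1*5)*1 - 1885 = 5*1 - 1885 = 5 - 1885 = -1880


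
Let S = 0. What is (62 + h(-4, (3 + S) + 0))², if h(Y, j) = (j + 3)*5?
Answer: 8464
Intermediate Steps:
h(Y, j) = 15 + 5*j (h(Y, j) = (3 + j)*5 = 15 + 5*j)
(62 + h(-4, (3 + S) + 0))² = (62 + (15 + 5*((3 + 0) + 0)))² = (62 + (15 + 5*(3 + 0)))² = (62 + (15 + 5*3))² = (62 + (15 + 15))² = (62 + 30)² = 92² = 8464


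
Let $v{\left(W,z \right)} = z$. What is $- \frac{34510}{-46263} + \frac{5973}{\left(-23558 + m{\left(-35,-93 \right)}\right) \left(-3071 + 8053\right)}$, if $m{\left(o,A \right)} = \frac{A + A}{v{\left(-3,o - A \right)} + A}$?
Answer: $\frac{20245545668945}{27142381869072} \approx 0.7459$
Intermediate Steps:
$m{\left(o,A \right)} = \frac{2 A}{o}$ ($m{\left(o,A \right)} = \frac{A + A}{\left(o - A\right) + A} = \frac{2 A}{o}$)
$- \frac{34510}{-46263} + \frac{5973}{\left(-23558 + m{\left(-35,-93 \right)}\right) \left(-3071 + 8053\right)} = - \frac{34510}{-46263} + \frac{5973}{\left(-23558 + 2 \left(-93\right) \frac{1}{-35}\right) \left(-3071 + 8053\right)} = \left(-34510\right) \left(- \frac{1}{46263}\right) + \frac{5973}{\left(-23558 + 2 \left(-93\right) \left(- \frac{1}{35}\right)\right) 4982} = \frac{4930}{6609} + \frac{5973}{\left(-23558 + \frac{186}{35}\right) 4982} = \frac{4930}{6609} + \frac{5973}{\left(- \frac{824344}{35}\right) 4982} = \frac{4930}{6609} + \frac{5973}{- \frac{4106881808}{35}} = \frac{4930}{6609} + 5973 \left(- \frac{35}{4106881808}\right) = \frac{4930}{6609} - \frac{209055}{4106881808} = \frac{20245545668945}{27142381869072}$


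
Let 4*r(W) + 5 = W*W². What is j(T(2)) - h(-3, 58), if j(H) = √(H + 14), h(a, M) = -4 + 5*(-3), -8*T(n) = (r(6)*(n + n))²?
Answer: 19 + I*√88818/4 ≈ 19.0 + 74.506*I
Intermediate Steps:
r(W) = -5/4 + W³/4 (r(W) = -5/4 + (W*W²)/4 = -5/4 + W³/4)
T(n) = -44521*n²/32 (T(n) = -(-5/4 + (¼)*6³)²*(n + n)²/8 = -4*n²*(-5/4 + (¼)*216)²/8 = -4*n²*(-5/4 + 54)²/8 = -44521*n²/4/8 = -44521*n²/32)
h(a, M) = -19 (h(a, M) = -4 - 15 = -19)
j(H) = √(14 + H)
j(T(2)) - h(-3, 58) = √(14 - 44521/32*2²) - 1*(-19) = √(14 - 44521/32*4) + 19 = √(14 - 44521/8) + 19 = √(-44409/8) + 19 = I*√88818/4 + 19 = 19 + I*√88818/4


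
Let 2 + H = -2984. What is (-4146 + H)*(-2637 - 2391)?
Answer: 35859696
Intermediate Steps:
H = -2986 (H = -2 - 2984 = -2986)
(-4146 + H)*(-2637 - 2391) = (-4146 - 2986)*(-2637 - 2391) = -7132*(-5028) = 35859696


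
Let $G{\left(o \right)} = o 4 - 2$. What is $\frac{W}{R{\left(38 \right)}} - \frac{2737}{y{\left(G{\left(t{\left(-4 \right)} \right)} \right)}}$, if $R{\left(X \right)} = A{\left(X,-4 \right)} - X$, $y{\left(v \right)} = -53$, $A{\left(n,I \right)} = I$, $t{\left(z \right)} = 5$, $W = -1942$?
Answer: $\frac{108940}{1113} \approx 97.88$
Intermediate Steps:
$G{\left(o \right)} = -2 + 4 o$ ($G{\left(o \right)} = 4 o - 2 = -2 + 4 o$)
$R{\left(X \right)} = -4 - X$
$\frac{W}{R{\left(38 \right)}} - \frac{2737}{y{\left(G{\left(t{\left(-4 \right)} \right)} \right)}} = - \frac{1942}{-4 - 38} - \frac{2737}{-53} = - \frac{1942}{-4 - 38} - - \frac{2737}{53} = - \frac{1942}{-42} + \frac{2737}{53} = \left(-1942\right) \left(- \frac{1}{42}\right) + \frac{2737}{53} = \frac{971}{21} + \frac{2737}{53} = \frac{108940}{1113}$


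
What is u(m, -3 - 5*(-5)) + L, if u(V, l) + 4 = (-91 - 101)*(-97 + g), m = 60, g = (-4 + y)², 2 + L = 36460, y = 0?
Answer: 52006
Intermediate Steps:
L = 36458 (L = -2 + 36460 = 36458)
g = 16 (g = (-4 + 0)² = (-4)² = 16)
u(V, l) = 15548 (u(V, l) = -4 + (-91 - 101)*(-97 + 16) = -4 - 192*(-81) = -4 + 15552 = 15548)
u(m, -3 - 5*(-5)) + L = 15548 + 36458 = 52006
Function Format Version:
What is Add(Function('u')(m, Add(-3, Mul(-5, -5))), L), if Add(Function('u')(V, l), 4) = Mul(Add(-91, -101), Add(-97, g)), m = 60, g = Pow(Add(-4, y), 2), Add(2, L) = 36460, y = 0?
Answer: 52006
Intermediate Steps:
L = 36458 (L = Add(-2, 36460) = 36458)
g = 16 (g = Pow(Add(-4, 0), 2) = Pow(-4, 2) = 16)
Function('u')(V, l) = 15548 (Function('u')(V, l) = Add(-4, Mul(Add(-91, -101), Add(-97, 16))) = Add(-4, Mul(-192, -81)) = Add(-4, 15552) = 15548)
Add(Function('u')(m, Add(-3, Mul(-5, -5))), L) = Add(15548, 36458) = 52006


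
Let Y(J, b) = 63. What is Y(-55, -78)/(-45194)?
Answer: -63/45194 ≈ -0.0013940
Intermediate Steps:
Y(-55, -78)/(-45194) = 63/(-45194) = 63*(-1/45194) = -63/45194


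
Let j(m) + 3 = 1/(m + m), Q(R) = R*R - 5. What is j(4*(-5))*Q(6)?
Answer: -3751/40 ≈ -93.775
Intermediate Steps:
Q(R) = -5 + R² (Q(R) = R² - 5 = -5 + R²)
j(m) = -3 + 1/(2*m) (j(m) = -3 + 1/(m + m) = -3 + 1/(2*m))
j(4*(-5))*Q(6) = (-3 + 1/(2*((4*(-5)))))*(-5 + 6²) = (-3 + (½)/(-20))*(-5 + 36) = (-3 + (½)*(-1/20))*31 = (-3 - 1/40)*31 = -121/40*31 = -3751/40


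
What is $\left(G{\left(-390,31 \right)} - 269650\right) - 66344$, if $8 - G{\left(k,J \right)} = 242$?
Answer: $-336228$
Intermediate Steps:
$G{\left(k,J \right)} = -234$ ($G{\left(k,J \right)} = 8 - 242 = -234$)
$\left(G{\left(-390,31 \right)} - 269650\right) - 66344 = \left(-234 - 269650\right) - 66344 = -269884 - 66344 = -336228$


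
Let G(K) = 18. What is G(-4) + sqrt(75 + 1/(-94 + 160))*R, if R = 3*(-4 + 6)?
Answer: 18 + sqrt(326766)/11 ≈ 69.967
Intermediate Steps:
R = 6 (R = 3*2 = 6)
G(-4) + sqrt(75 + 1/(-94 + 160))*R = 18 + sqrt(75 + 1/(-94 + 160))*6 = 18 + sqrt(75 + 1/66)*6 = 18 + sqrt(4951/66)*6 = 18 + (sqrt(326766)/66)*6 = 18 + sqrt(326766)/11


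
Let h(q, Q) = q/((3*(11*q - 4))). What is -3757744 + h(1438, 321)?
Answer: -89137444705/23721 ≈ -3.7577e+6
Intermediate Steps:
h(q, Q) = q/(-12 + 33*q) (h(q, Q) = q/((3*(-4 + 11*q))) = q/(-12 + 33*q))
-3757744 + h(1438, 321) = -3757744 + (⅓)*1438/(-4 + 11*1438) = -3757744 + (⅓)*1438/(-4 + 15818) = -3757744 + (⅓)*1438/15814 = -3757744 + (⅓)*1438*(1/15814) = -3757744 + 719/23721 = -89137444705/23721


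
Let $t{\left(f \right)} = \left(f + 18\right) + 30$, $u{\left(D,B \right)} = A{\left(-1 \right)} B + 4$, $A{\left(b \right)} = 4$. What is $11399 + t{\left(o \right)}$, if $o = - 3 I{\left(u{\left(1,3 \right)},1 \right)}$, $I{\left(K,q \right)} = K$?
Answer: $11399$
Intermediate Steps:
$u{\left(D,B \right)} = 4 + 4 B$ ($u{\left(D,B \right)} = 4 B + 4 = 4 + 4 B$)
$o = -48$ ($o = - 3 \left(4 + 4 \cdot 3\right) = - 3 \left(4 + 12\right) = \left(-3\right) 16 = -48$)
$t{\left(f \right)} = 48 + f$ ($t{\left(f \right)} = \left(18 + f\right) + 30 = 48 + f$)
$11399 + t{\left(o \right)} = 11399 + \left(48 - 48\right) = 11399 + 0 = 11399$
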